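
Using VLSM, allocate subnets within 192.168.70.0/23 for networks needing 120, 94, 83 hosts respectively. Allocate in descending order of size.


120 hosts -> /25 (126 usable): 192.168.70.0/25
94 hosts -> /25 (126 usable): 192.168.70.128/25
83 hosts -> /25 (126 usable): 192.168.71.0/25
Allocation: 192.168.70.0/25 (120 hosts, 126 usable); 192.168.70.128/25 (94 hosts, 126 usable); 192.168.71.0/25 (83 hosts, 126 usable)


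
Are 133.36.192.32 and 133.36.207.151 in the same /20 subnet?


Mask: 255.255.240.0
133.36.192.32 AND mask = 133.36.192.0
133.36.207.151 AND mask = 133.36.192.0
Yes, same subnet (133.36.192.0)


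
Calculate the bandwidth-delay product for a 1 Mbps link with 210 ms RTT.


BDP = bandwidth * RTT
= 1 Mbps * 210 ms
= 1 * 1e6 * 210 / 1000 bits
= 210000 bits
= 26250 bytes
= 25.6348 KB
BDP = 210000 bits (26250 bytes)


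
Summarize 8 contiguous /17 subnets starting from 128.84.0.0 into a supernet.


Original prefix: /17
Number of subnets: 8 = 2^3
New prefix = 17 - 3 = 14
Supernet: 128.84.0.0/14


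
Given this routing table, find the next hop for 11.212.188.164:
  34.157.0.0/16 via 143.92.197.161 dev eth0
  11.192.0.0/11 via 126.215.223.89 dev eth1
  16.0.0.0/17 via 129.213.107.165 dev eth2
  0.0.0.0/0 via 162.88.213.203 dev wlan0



Longest prefix match for 11.212.188.164:
  /16 34.157.0.0: no
  /11 11.192.0.0: MATCH
  /17 16.0.0.0: no
  /0 0.0.0.0: MATCH
Selected: next-hop 126.215.223.89 via eth1 (matched /11)


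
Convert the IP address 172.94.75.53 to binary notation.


172 = 10101100
94 = 01011110
75 = 01001011
53 = 00110101
Binary: 10101100.01011110.01001011.00110101


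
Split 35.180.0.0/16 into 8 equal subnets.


New prefix = 16 + 3 = 19
Each subnet has 8192 addresses
  35.180.0.0/19
  35.180.32.0/19
  35.180.64.0/19
  35.180.96.0/19
  35.180.128.0/19
  35.180.160.0/19
  35.180.192.0/19
  35.180.224.0/19
Subnets: 35.180.0.0/19, 35.180.32.0/19, 35.180.64.0/19, 35.180.96.0/19, 35.180.128.0/19, 35.180.160.0/19, 35.180.192.0/19, 35.180.224.0/19


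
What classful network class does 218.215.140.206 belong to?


First octet: 218
Binary: 11011010
110xxxxx -> Class C (192-223)
Class C, default mask 255.255.255.0 (/24)


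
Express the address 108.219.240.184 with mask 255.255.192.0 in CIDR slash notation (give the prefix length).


Binary: 11111111.11111111.11000000.00000000
Count leading 1s
Prefix: /18


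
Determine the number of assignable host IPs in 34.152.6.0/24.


Host bits = 32 - 24 = 8
Total addresses = 2^8 = 256
Usable = total - 2 (network and broadcast)
Usable hosts: 254


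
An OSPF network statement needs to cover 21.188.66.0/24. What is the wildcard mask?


Subnet mask: 255.255.255.0
Wildcard = 255.255.255.255 - subnet mask
255 - 255 = 0
255 - 255 = 0
255 - 255 = 0
255 - 0 = 255
Wildcard: 0.0.0.255


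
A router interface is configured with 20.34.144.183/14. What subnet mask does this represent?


/14 means 14 network bits, 18 host bits
Binary: 11111111111111000000000000000000
Mask: 255.252.0.0


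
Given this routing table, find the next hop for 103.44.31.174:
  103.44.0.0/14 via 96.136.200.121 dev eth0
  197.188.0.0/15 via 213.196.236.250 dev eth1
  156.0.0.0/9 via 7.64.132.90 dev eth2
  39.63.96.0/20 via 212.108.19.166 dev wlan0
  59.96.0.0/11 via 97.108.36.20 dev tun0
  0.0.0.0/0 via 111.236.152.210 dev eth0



Longest prefix match for 103.44.31.174:
  /14 103.44.0.0: MATCH
  /15 197.188.0.0: no
  /9 156.0.0.0: no
  /20 39.63.96.0: no
  /11 59.96.0.0: no
  /0 0.0.0.0: MATCH
Selected: next-hop 96.136.200.121 via eth0 (matched /14)


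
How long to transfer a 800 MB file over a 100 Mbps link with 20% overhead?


Effective throughput = 100 * (1 - 20/100) = 80 Mbps
File size in Mb = 800 * 8 = 6400 Mb
Time = 6400 / 80
Time = 80 seconds


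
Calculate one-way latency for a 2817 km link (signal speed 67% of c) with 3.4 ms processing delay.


Speed = 0.67 * 3e5 km/s = 201000 km/s
Propagation delay = 2817 / 201000 = 0.014 s = 14.0149 ms
Processing delay = 3.4 ms
Total one-way latency = 17.4149 ms


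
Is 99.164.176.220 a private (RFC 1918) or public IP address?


RFC 1918 private ranges:
  10.0.0.0/8 (10.0.0.0 - 10.255.255.255)
  172.16.0.0/12 (172.16.0.0 - 172.31.255.255)
  192.168.0.0/16 (192.168.0.0 - 192.168.255.255)
Public (not in any RFC 1918 range)


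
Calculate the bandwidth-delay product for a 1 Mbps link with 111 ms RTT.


BDP = bandwidth * RTT
= 1 Mbps * 111 ms
= 1 * 1e6 * 111 / 1000 bits
= 111000 bits
= 13875 bytes
= 13.5498 KB
BDP = 111000 bits (13875 bytes)


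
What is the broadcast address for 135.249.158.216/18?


Network: 135.249.128.0/18
Host bits = 14
Set all host bits to 1:
Broadcast: 135.249.191.255


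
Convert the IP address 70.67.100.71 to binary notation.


70 = 01000110
67 = 01000011
100 = 01100100
71 = 01000111
Binary: 01000110.01000011.01100100.01000111


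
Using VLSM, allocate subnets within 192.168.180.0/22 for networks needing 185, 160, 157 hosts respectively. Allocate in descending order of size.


185 hosts -> /24 (254 usable): 192.168.180.0/24
160 hosts -> /24 (254 usable): 192.168.181.0/24
157 hosts -> /24 (254 usable): 192.168.182.0/24
Allocation: 192.168.180.0/24 (185 hosts, 254 usable); 192.168.181.0/24 (160 hosts, 254 usable); 192.168.182.0/24 (157 hosts, 254 usable)


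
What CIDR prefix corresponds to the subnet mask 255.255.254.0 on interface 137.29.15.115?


Binary: 11111111.11111111.11111110.00000000
Count leading 1s
Prefix: /23


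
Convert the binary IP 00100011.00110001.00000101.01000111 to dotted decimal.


00100011 = 35
00110001 = 49
00000101 = 5
01000111 = 71
IP: 35.49.5.71


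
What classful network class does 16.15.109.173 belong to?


First octet: 16
Binary: 00010000
0xxxxxxx -> Class A (1-126)
Class A, default mask 255.0.0.0 (/8)


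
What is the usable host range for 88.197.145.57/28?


Network: 88.197.145.48
Broadcast: 88.197.145.63
First usable = network + 1
Last usable = broadcast - 1
Range: 88.197.145.49 to 88.197.145.62


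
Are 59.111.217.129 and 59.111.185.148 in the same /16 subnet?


Mask: 255.255.0.0
59.111.217.129 AND mask = 59.111.0.0
59.111.185.148 AND mask = 59.111.0.0
Yes, same subnet (59.111.0.0)


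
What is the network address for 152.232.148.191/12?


IP:   10011000.11101000.10010100.10111111
Mask: 11111111.11110000.00000000.00000000
AND operation:
Net:  10011000.11100000.00000000.00000000
Network: 152.224.0.0/12


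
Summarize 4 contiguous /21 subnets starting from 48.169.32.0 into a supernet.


Original prefix: /21
Number of subnets: 4 = 2^2
New prefix = 21 - 2 = 19
Supernet: 48.169.32.0/19


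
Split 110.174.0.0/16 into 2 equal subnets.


New prefix = 16 + 1 = 17
Each subnet has 32768 addresses
  110.174.0.0/17
  110.174.128.0/17
Subnets: 110.174.0.0/17, 110.174.128.0/17


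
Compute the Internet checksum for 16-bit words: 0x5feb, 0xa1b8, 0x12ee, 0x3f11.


Sum all words (with carry folding):
+ 0x5feb = 0x5feb
+ 0xa1b8 = 0x01a4
+ 0x12ee = 0x1492
+ 0x3f11 = 0x53a3
One's complement: ~0x53a3
Checksum = 0xac5c


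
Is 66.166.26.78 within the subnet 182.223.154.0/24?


Subnet network: 182.223.154.0
Test IP AND mask: 66.166.26.0
No, 66.166.26.78 is not in 182.223.154.0/24


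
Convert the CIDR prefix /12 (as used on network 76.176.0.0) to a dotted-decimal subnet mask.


/12 means 12 network bits, 20 host bits
Binary: 11111111111100000000000000000000
Mask: 255.240.0.0


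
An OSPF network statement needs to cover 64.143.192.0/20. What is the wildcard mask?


Subnet mask: 255.255.240.0
Wildcard = 255.255.255.255 - subnet mask
255 - 255 = 0
255 - 255 = 0
255 - 240 = 15
255 - 0 = 255
Wildcard: 0.0.15.255


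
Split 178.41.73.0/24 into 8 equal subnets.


New prefix = 24 + 3 = 27
Each subnet has 32 addresses
  178.41.73.0/27
  178.41.73.32/27
  178.41.73.64/27
  178.41.73.96/27
  178.41.73.128/27
  178.41.73.160/27
  178.41.73.192/27
  178.41.73.224/27
Subnets: 178.41.73.0/27, 178.41.73.32/27, 178.41.73.64/27, 178.41.73.96/27, 178.41.73.128/27, 178.41.73.160/27, 178.41.73.192/27, 178.41.73.224/27


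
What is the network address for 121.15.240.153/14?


IP:   01111001.00001111.11110000.10011001
Mask: 11111111.11111100.00000000.00000000
AND operation:
Net:  01111001.00001100.00000000.00000000
Network: 121.12.0.0/14


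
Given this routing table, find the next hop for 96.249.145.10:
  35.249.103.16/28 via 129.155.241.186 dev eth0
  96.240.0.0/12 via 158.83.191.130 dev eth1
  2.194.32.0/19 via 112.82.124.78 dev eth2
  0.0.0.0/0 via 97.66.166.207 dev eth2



Longest prefix match for 96.249.145.10:
  /28 35.249.103.16: no
  /12 96.240.0.0: MATCH
  /19 2.194.32.0: no
  /0 0.0.0.0: MATCH
Selected: next-hop 158.83.191.130 via eth1 (matched /12)


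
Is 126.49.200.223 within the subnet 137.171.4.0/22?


Subnet network: 137.171.4.0
Test IP AND mask: 126.49.200.0
No, 126.49.200.223 is not in 137.171.4.0/22


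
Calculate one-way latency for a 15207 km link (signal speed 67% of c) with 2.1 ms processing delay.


Speed = 0.67 * 3e5 km/s = 201000 km/s
Propagation delay = 15207 / 201000 = 0.0757 s = 75.6567 ms
Processing delay = 2.1 ms
Total one-way latency = 77.7567 ms


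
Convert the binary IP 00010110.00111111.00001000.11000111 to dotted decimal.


00010110 = 22
00111111 = 63
00001000 = 8
11000111 = 199
IP: 22.63.8.199


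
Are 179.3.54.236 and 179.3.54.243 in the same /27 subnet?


Mask: 255.255.255.224
179.3.54.236 AND mask = 179.3.54.224
179.3.54.243 AND mask = 179.3.54.224
Yes, same subnet (179.3.54.224)


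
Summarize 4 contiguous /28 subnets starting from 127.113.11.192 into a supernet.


Original prefix: /28
Number of subnets: 4 = 2^2
New prefix = 28 - 2 = 26
Supernet: 127.113.11.192/26


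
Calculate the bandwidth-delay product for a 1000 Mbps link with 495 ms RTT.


BDP = bandwidth * RTT
= 1000 Mbps * 495 ms
= 1000 * 1e6 * 495 / 1000 bits
= 495000000 bits
= 61875000 bytes
= 60424.8047 KB
BDP = 495000000 bits (61875000 bytes)


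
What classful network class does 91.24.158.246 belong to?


First octet: 91
Binary: 01011011
0xxxxxxx -> Class A (1-126)
Class A, default mask 255.0.0.0 (/8)


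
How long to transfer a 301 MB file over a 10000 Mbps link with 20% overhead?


Effective throughput = 10000 * (1 - 20/100) = 8000 Mbps
File size in Mb = 301 * 8 = 2408 Mb
Time = 2408 / 8000
Time = 0.301 seconds


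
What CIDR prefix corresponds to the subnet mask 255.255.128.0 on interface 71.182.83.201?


Binary: 11111111.11111111.10000000.00000000
Count leading 1s
Prefix: /17


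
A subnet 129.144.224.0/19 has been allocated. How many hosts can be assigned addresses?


Host bits = 32 - 19 = 13
Total addresses = 2^13 = 8192
Usable = total - 2 (network and broadcast)
Usable hosts: 8190


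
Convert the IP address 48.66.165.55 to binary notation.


48 = 00110000
66 = 01000010
165 = 10100101
55 = 00110111
Binary: 00110000.01000010.10100101.00110111


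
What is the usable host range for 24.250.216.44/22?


Network: 24.250.216.0
Broadcast: 24.250.219.255
First usable = network + 1
Last usable = broadcast - 1
Range: 24.250.216.1 to 24.250.219.254


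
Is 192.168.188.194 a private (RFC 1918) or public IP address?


RFC 1918 private ranges:
  10.0.0.0/8 (10.0.0.0 - 10.255.255.255)
  172.16.0.0/12 (172.16.0.0 - 172.31.255.255)
  192.168.0.0/16 (192.168.0.0 - 192.168.255.255)
Private (in 192.168.0.0/16)


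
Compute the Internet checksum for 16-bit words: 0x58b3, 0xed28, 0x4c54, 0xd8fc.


Sum all words (with carry folding):
+ 0x58b3 = 0x58b3
+ 0xed28 = 0x45dc
+ 0x4c54 = 0x9230
+ 0xd8fc = 0x6b2d
One's complement: ~0x6b2d
Checksum = 0x94d2


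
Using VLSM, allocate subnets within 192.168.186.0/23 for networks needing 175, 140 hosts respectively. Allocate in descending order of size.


175 hosts -> /24 (254 usable): 192.168.186.0/24
140 hosts -> /24 (254 usable): 192.168.187.0/24
Allocation: 192.168.186.0/24 (175 hosts, 254 usable); 192.168.187.0/24 (140 hosts, 254 usable)


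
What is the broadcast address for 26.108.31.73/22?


Network: 26.108.28.0/22
Host bits = 10
Set all host bits to 1:
Broadcast: 26.108.31.255


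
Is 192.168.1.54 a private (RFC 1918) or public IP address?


RFC 1918 private ranges:
  10.0.0.0/8 (10.0.0.0 - 10.255.255.255)
  172.16.0.0/12 (172.16.0.0 - 172.31.255.255)
  192.168.0.0/16 (192.168.0.0 - 192.168.255.255)
Private (in 192.168.0.0/16)


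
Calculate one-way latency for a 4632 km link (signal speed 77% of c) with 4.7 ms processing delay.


Speed = 0.77 * 3e5 km/s = 231000 km/s
Propagation delay = 4632 / 231000 = 0.0201 s = 20.0519 ms
Processing delay = 4.7 ms
Total one-way latency = 24.7519 ms


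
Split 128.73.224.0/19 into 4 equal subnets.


New prefix = 19 + 2 = 21
Each subnet has 2048 addresses
  128.73.224.0/21
  128.73.232.0/21
  128.73.240.0/21
  128.73.248.0/21
Subnets: 128.73.224.0/21, 128.73.232.0/21, 128.73.240.0/21, 128.73.248.0/21


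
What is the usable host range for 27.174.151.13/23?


Network: 27.174.150.0
Broadcast: 27.174.151.255
First usable = network + 1
Last usable = broadcast - 1
Range: 27.174.150.1 to 27.174.151.254


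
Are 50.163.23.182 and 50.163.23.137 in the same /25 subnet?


Mask: 255.255.255.128
50.163.23.182 AND mask = 50.163.23.128
50.163.23.137 AND mask = 50.163.23.128
Yes, same subnet (50.163.23.128)


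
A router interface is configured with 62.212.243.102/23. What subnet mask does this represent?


/23 means 23 network bits, 9 host bits
Binary: 11111111111111111111111000000000
Mask: 255.255.254.0


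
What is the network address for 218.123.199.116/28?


IP:   11011010.01111011.11000111.01110100
Mask: 11111111.11111111.11111111.11110000
AND operation:
Net:  11011010.01111011.11000111.01110000
Network: 218.123.199.112/28


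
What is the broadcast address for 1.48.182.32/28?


Network: 1.48.182.32/28
Host bits = 4
Set all host bits to 1:
Broadcast: 1.48.182.47


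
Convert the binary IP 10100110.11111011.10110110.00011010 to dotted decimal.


10100110 = 166
11111011 = 251
10110110 = 182
00011010 = 26
IP: 166.251.182.26


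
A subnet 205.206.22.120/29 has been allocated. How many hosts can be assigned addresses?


Host bits = 32 - 29 = 3
Total addresses = 2^3 = 8
Usable = total - 2 (network and broadcast)
Usable hosts: 6


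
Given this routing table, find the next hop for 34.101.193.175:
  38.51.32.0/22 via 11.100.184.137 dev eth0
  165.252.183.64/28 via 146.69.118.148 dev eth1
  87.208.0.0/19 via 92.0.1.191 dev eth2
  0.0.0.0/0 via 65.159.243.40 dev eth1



Longest prefix match for 34.101.193.175:
  /22 38.51.32.0: no
  /28 165.252.183.64: no
  /19 87.208.0.0: no
  /0 0.0.0.0: MATCH
Selected: next-hop 65.159.243.40 via eth1 (matched /0)


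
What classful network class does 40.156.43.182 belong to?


First octet: 40
Binary: 00101000
0xxxxxxx -> Class A (1-126)
Class A, default mask 255.0.0.0 (/8)


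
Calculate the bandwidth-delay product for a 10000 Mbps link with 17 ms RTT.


BDP = bandwidth * RTT
= 10000 Mbps * 17 ms
= 10000 * 1e6 * 17 / 1000 bits
= 170000000 bits
= 21250000 bytes
= 20751.9531 KB
BDP = 170000000 bits (21250000 bytes)


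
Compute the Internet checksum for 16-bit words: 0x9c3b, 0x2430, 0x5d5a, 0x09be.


Sum all words (with carry folding):
+ 0x9c3b = 0x9c3b
+ 0x2430 = 0xc06b
+ 0x5d5a = 0x1dc6
+ 0x09be = 0x2784
One's complement: ~0x2784
Checksum = 0xd87b


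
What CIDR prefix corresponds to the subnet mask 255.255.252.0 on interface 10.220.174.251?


Binary: 11111111.11111111.11111100.00000000
Count leading 1s
Prefix: /22


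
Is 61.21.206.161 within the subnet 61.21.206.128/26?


Subnet network: 61.21.206.128
Test IP AND mask: 61.21.206.128
Yes, 61.21.206.161 is in 61.21.206.128/26


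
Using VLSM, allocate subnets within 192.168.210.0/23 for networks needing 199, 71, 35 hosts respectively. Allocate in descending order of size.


199 hosts -> /24 (254 usable): 192.168.210.0/24
71 hosts -> /25 (126 usable): 192.168.211.0/25
35 hosts -> /26 (62 usable): 192.168.211.128/26
Allocation: 192.168.210.0/24 (199 hosts, 254 usable); 192.168.211.0/25 (71 hosts, 126 usable); 192.168.211.128/26 (35 hosts, 62 usable)


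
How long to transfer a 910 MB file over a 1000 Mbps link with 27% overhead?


Effective throughput = 1000 * (1 - 27/100) = 730 Mbps
File size in Mb = 910 * 8 = 7280 Mb
Time = 7280 / 730
Time = 9.9726 seconds


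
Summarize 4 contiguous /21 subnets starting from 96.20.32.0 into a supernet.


Original prefix: /21
Number of subnets: 4 = 2^2
New prefix = 21 - 2 = 19
Supernet: 96.20.32.0/19


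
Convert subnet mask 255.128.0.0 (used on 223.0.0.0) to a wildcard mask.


Subnet mask: 255.128.0.0
Wildcard = 255.255.255.255 - subnet mask
255 - 255 = 0
255 - 128 = 127
255 - 0 = 255
255 - 0 = 255
Wildcard: 0.127.255.255


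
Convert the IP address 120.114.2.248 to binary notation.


120 = 01111000
114 = 01110010
2 = 00000010
248 = 11111000
Binary: 01111000.01110010.00000010.11111000


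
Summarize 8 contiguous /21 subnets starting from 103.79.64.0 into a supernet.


Original prefix: /21
Number of subnets: 8 = 2^3
New prefix = 21 - 3 = 18
Supernet: 103.79.64.0/18


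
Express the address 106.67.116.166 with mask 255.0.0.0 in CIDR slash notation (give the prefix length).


Binary: 11111111.00000000.00000000.00000000
Count leading 1s
Prefix: /8


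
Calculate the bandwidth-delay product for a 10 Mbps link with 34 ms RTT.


BDP = bandwidth * RTT
= 10 Mbps * 34 ms
= 10 * 1e6 * 34 / 1000 bits
= 340000 bits
= 42500 bytes
= 41.5039 KB
BDP = 340000 bits (42500 bytes)


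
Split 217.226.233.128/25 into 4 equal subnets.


New prefix = 25 + 2 = 27
Each subnet has 32 addresses
  217.226.233.128/27
  217.226.233.160/27
  217.226.233.192/27
  217.226.233.224/27
Subnets: 217.226.233.128/27, 217.226.233.160/27, 217.226.233.192/27, 217.226.233.224/27


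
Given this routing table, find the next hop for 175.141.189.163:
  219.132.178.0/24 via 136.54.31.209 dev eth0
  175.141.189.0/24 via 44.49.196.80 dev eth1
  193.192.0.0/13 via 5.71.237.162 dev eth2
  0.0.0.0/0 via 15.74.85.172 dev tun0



Longest prefix match for 175.141.189.163:
  /24 219.132.178.0: no
  /24 175.141.189.0: MATCH
  /13 193.192.0.0: no
  /0 0.0.0.0: MATCH
Selected: next-hop 44.49.196.80 via eth1 (matched /24)


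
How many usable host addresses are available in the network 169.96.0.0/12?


Host bits = 32 - 12 = 20
Total addresses = 2^20 = 1048576
Usable = total - 2 (network and broadcast)
Usable hosts: 1048574


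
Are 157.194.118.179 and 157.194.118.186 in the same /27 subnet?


Mask: 255.255.255.224
157.194.118.179 AND mask = 157.194.118.160
157.194.118.186 AND mask = 157.194.118.160
Yes, same subnet (157.194.118.160)


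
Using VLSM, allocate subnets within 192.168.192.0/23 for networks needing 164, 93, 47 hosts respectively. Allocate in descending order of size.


164 hosts -> /24 (254 usable): 192.168.192.0/24
93 hosts -> /25 (126 usable): 192.168.193.0/25
47 hosts -> /26 (62 usable): 192.168.193.128/26
Allocation: 192.168.192.0/24 (164 hosts, 254 usable); 192.168.193.0/25 (93 hosts, 126 usable); 192.168.193.128/26 (47 hosts, 62 usable)


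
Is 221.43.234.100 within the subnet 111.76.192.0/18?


Subnet network: 111.76.192.0
Test IP AND mask: 221.43.192.0
No, 221.43.234.100 is not in 111.76.192.0/18


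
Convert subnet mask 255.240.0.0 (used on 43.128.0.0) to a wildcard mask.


Subnet mask: 255.240.0.0
Wildcard = 255.255.255.255 - subnet mask
255 - 255 = 0
255 - 240 = 15
255 - 0 = 255
255 - 0 = 255
Wildcard: 0.15.255.255


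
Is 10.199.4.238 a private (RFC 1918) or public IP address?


RFC 1918 private ranges:
  10.0.0.0/8 (10.0.0.0 - 10.255.255.255)
  172.16.0.0/12 (172.16.0.0 - 172.31.255.255)
  192.168.0.0/16 (192.168.0.0 - 192.168.255.255)
Private (in 10.0.0.0/8)


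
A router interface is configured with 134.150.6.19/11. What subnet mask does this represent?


/11 means 11 network bits, 21 host bits
Binary: 11111111111000000000000000000000
Mask: 255.224.0.0


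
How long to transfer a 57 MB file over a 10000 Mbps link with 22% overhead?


Effective throughput = 10000 * (1 - 22/100) = 7800 Mbps
File size in Mb = 57 * 8 = 456 Mb
Time = 456 / 7800
Time = 0.0585 seconds


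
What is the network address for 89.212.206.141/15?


IP:   01011001.11010100.11001110.10001101
Mask: 11111111.11111110.00000000.00000000
AND operation:
Net:  01011001.11010100.00000000.00000000
Network: 89.212.0.0/15


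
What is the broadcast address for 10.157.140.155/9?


Network: 10.128.0.0/9
Host bits = 23
Set all host bits to 1:
Broadcast: 10.255.255.255


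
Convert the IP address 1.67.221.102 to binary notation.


1 = 00000001
67 = 01000011
221 = 11011101
102 = 01100110
Binary: 00000001.01000011.11011101.01100110


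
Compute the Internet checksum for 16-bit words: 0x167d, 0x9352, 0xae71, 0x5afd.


Sum all words (with carry folding):
+ 0x167d = 0x167d
+ 0x9352 = 0xa9cf
+ 0xae71 = 0x5841
+ 0x5afd = 0xb33e
One's complement: ~0xb33e
Checksum = 0x4cc1


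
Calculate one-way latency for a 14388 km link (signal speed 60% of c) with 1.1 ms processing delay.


Speed = 0.6 * 3e5 km/s = 180000 km/s
Propagation delay = 14388 / 180000 = 0.0799 s = 79.9333 ms
Processing delay = 1.1 ms
Total one-way latency = 81.0333 ms


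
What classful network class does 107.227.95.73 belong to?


First octet: 107
Binary: 01101011
0xxxxxxx -> Class A (1-126)
Class A, default mask 255.0.0.0 (/8)


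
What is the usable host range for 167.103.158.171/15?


Network: 167.102.0.0
Broadcast: 167.103.255.255
First usable = network + 1
Last usable = broadcast - 1
Range: 167.102.0.1 to 167.103.255.254


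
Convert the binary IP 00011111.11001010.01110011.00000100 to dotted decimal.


00011111 = 31
11001010 = 202
01110011 = 115
00000100 = 4
IP: 31.202.115.4


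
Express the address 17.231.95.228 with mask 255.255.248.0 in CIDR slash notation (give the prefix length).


Binary: 11111111.11111111.11111000.00000000
Count leading 1s
Prefix: /21


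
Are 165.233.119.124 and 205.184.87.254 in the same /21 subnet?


Mask: 255.255.248.0
165.233.119.124 AND mask = 165.233.112.0
205.184.87.254 AND mask = 205.184.80.0
No, different subnets (165.233.112.0 vs 205.184.80.0)


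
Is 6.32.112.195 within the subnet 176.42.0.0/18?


Subnet network: 176.42.0.0
Test IP AND mask: 6.32.64.0
No, 6.32.112.195 is not in 176.42.0.0/18


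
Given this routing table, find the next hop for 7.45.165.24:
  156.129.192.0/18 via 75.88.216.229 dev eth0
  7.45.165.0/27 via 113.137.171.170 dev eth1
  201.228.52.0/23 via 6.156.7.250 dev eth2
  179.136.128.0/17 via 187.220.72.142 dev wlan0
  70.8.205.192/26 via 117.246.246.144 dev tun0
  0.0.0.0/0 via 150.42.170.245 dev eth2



Longest prefix match for 7.45.165.24:
  /18 156.129.192.0: no
  /27 7.45.165.0: MATCH
  /23 201.228.52.0: no
  /17 179.136.128.0: no
  /26 70.8.205.192: no
  /0 0.0.0.0: MATCH
Selected: next-hop 113.137.171.170 via eth1 (matched /27)


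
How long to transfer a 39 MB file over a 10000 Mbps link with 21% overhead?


Effective throughput = 10000 * (1 - 21/100) = 7900 Mbps
File size in Mb = 39 * 8 = 312 Mb
Time = 312 / 7900
Time = 0.0395 seconds


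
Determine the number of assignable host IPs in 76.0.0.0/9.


Host bits = 32 - 9 = 23
Total addresses = 2^23 = 8388608
Usable = total - 2 (network and broadcast)
Usable hosts: 8388606


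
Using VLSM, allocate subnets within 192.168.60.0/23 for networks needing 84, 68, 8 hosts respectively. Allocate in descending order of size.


84 hosts -> /25 (126 usable): 192.168.60.0/25
68 hosts -> /25 (126 usable): 192.168.60.128/25
8 hosts -> /28 (14 usable): 192.168.61.0/28
Allocation: 192.168.60.0/25 (84 hosts, 126 usable); 192.168.60.128/25 (68 hosts, 126 usable); 192.168.61.0/28 (8 hosts, 14 usable)


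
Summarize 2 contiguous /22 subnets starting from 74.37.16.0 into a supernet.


Original prefix: /22
Number of subnets: 2 = 2^1
New prefix = 22 - 1 = 21
Supernet: 74.37.16.0/21


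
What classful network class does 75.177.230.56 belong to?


First octet: 75
Binary: 01001011
0xxxxxxx -> Class A (1-126)
Class A, default mask 255.0.0.0 (/8)


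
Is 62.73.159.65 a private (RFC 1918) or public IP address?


RFC 1918 private ranges:
  10.0.0.0/8 (10.0.0.0 - 10.255.255.255)
  172.16.0.0/12 (172.16.0.0 - 172.31.255.255)
  192.168.0.0/16 (192.168.0.0 - 192.168.255.255)
Public (not in any RFC 1918 range)


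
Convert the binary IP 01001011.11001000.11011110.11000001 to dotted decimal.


01001011 = 75
11001000 = 200
11011110 = 222
11000001 = 193
IP: 75.200.222.193


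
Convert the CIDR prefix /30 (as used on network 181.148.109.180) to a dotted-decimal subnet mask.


/30 means 30 network bits, 2 host bits
Binary: 11111111111111111111111111111100
Mask: 255.255.255.252


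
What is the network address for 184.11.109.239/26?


IP:   10111000.00001011.01101101.11101111
Mask: 11111111.11111111.11111111.11000000
AND operation:
Net:  10111000.00001011.01101101.11000000
Network: 184.11.109.192/26


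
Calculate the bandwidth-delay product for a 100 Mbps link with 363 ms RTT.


BDP = bandwidth * RTT
= 100 Mbps * 363 ms
= 100 * 1e6 * 363 / 1000 bits
= 36300000 bits
= 4537500 bytes
= 4431.1523 KB
BDP = 36300000 bits (4537500 bytes)


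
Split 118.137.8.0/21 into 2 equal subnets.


New prefix = 21 + 1 = 22
Each subnet has 1024 addresses
  118.137.8.0/22
  118.137.12.0/22
Subnets: 118.137.8.0/22, 118.137.12.0/22


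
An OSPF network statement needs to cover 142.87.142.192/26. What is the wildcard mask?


Subnet mask: 255.255.255.192
Wildcard = 255.255.255.255 - subnet mask
255 - 255 = 0
255 - 255 = 0
255 - 255 = 0
255 - 192 = 63
Wildcard: 0.0.0.63


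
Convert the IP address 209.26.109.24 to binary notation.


209 = 11010001
26 = 00011010
109 = 01101101
24 = 00011000
Binary: 11010001.00011010.01101101.00011000


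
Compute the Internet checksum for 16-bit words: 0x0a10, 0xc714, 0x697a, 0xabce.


Sum all words (with carry folding):
+ 0x0a10 = 0x0a10
+ 0xc714 = 0xd124
+ 0x697a = 0x3a9f
+ 0xabce = 0xe66d
One's complement: ~0xe66d
Checksum = 0x1992


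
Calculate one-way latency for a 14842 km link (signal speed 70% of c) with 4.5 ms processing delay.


Speed = 0.7 * 3e5 km/s = 210000 km/s
Propagation delay = 14842 / 210000 = 0.0707 s = 70.6762 ms
Processing delay = 4.5 ms
Total one-way latency = 75.1762 ms


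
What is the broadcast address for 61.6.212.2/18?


Network: 61.6.192.0/18
Host bits = 14
Set all host bits to 1:
Broadcast: 61.6.255.255


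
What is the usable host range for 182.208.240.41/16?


Network: 182.208.0.0
Broadcast: 182.208.255.255
First usable = network + 1
Last usable = broadcast - 1
Range: 182.208.0.1 to 182.208.255.254


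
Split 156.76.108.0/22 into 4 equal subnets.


New prefix = 22 + 2 = 24
Each subnet has 256 addresses
  156.76.108.0/24
  156.76.109.0/24
  156.76.110.0/24
  156.76.111.0/24
Subnets: 156.76.108.0/24, 156.76.109.0/24, 156.76.110.0/24, 156.76.111.0/24


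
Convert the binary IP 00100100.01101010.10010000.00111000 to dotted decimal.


00100100 = 36
01101010 = 106
10010000 = 144
00111000 = 56
IP: 36.106.144.56


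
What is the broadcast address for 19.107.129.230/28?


Network: 19.107.129.224/28
Host bits = 4
Set all host bits to 1:
Broadcast: 19.107.129.239


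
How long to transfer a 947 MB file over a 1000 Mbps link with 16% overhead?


Effective throughput = 1000 * (1 - 16/100) = 840 Mbps
File size in Mb = 947 * 8 = 7576 Mb
Time = 7576 / 840
Time = 9.019 seconds


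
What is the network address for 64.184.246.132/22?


IP:   01000000.10111000.11110110.10000100
Mask: 11111111.11111111.11111100.00000000
AND operation:
Net:  01000000.10111000.11110100.00000000
Network: 64.184.244.0/22


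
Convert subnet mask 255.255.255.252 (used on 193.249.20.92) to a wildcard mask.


Subnet mask: 255.255.255.252
Wildcard = 255.255.255.255 - subnet mask
255 - 255 = 0
255 - 255 = 0
255 - 255 = 0
255 - 252 = 3
Wildcard: 0.0.0.3


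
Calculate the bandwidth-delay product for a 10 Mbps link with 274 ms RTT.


BDP = bandwidth * RTT
= 10 Mbps * 274 ms
= 10 * 1e6 * 274 / 1000 bits
= 2740000 bits
= 342500 bytes
= 334.4727 KB
BDP = 2740000 bits (342500 bytes)


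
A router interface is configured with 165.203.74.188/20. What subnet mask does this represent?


/20 means 20 network bits, 12 host bits
Binary: 11111111111111111111000000000000
Mask: 255.255.240.0


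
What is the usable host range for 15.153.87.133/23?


Network: 15.153.86.0
Broadcast: 15.153.87.255
First usable = network + 1
Last usable = broadcast - 1
Range: 15.153.86.1 to 15.153.87.254


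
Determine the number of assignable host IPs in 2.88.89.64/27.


Host bits = 32 - 27 = 5
Total addresses = 2^5 = 32
Usable = total - 2 (network and broadcast)
Usable hosts: 30


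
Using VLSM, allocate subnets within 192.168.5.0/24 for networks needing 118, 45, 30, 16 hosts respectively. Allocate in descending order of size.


118 hosts -> /25 (126 usable): 192.168.5.0/25
45 hosts -> /26 (62 usable): 192.168.5.128/26
30 hosts -> /27 (30 usable): 192.168.5.192/27
16 hosts -> /27 (30 usable): 192.168.5.224/27
Allocation: 192.168.5.0/25 (118 hosts, 126 usable); 192.168.5.128/26 (45 hosts, 62 usable); 192.168.5.192/27 (30 hosts, 30 usable); 192.168.5.224/27 (16 hosts, 30 usable)


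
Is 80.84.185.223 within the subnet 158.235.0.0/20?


Subnet network: 158.235.0.0
Test IP AND mask: 80.84.176.0
No, 80.84.185.223 is not in 158.235.0.0/20


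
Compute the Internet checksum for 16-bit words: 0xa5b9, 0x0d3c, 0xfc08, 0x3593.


Sum all words (with carry folding):
+ 0xa5b9 = 0xa5b9
+ 0x0d3c = 0xb2f5
+ 0xfc08 = 0xaefe
+ 0x3593 = 0xe491
One's complement: ~0xe491
Checksum = 0x1b6e


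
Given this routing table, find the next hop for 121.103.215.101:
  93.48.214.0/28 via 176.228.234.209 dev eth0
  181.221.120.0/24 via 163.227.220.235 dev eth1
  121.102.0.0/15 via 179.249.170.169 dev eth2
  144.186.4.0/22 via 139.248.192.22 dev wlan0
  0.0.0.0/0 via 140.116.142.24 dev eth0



Longest prefix match for 121.103.215.101:
  /28 93.48.214.0: no
  /24 181.221.120.0: no
  /15 121.102.0.0: MATCH
  /22 144.186.4.0: no
  /0 0.0.0.0: MATCH
Selected: next-hop 179.249.170.169 via eth2 (matched /15)


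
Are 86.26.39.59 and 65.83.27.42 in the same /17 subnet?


Mask: 255.255.128.0
86.26.39.59 AND mask = 86.26.0.0
65.83.27.42 AND mask = 65.83.0.0
No, different subnets (86.26.0.0 vs 65.83.0.0)


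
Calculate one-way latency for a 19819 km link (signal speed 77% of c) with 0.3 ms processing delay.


Speed = 0.77 * 3e5 km/s = 231000 km/s
Propagation delay = 19819 / 231000 = 0.0858 s = 85.7965 ms
Processing delay = 0.3 ms
Total one-way latency = 86.0965 ms


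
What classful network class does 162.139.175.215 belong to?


First octet: 162
Binary: 10100010
10xxxxxx -> Class B (128-191)
Class B, default mask 255.255.0.0 (/16)


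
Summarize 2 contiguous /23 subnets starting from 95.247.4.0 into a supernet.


Original prefix: /23
Number of subnets: 2 = 2^1
New prefix = 23 - 1 = 22
Supernet: 95.247.4.0/22


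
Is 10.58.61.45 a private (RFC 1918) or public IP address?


RFC 1918 private ranges:
  10.0.0.0/8 (10.0.0.0 - 10.255.255.255)
  172.16.0.0/12 (172.16.0.0 - 172.31.255.255)
  192.168.0.0/16 (192.168.0.0 - 192.168.255.255)
Private (in 10.0.0.0/8)


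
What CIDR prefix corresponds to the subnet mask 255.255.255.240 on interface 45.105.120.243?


Binary: 11111111.11111111.11111111.11110000
Count leading 1s
Prefix: /28


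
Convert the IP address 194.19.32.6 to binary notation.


194 = 11000010
19 = 00010011
32 = 00100000
6 = 00000110
Binary: 11000010.00010011.00100000.00000110


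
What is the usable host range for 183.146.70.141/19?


Network: 183.146.64.0
Broadcast: 183.146.95.255
First usable = network + 1
Last usable = broadcast - 1
Range: 183.146.64.1 to 183.146.95.254


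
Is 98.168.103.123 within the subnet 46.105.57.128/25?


Subnet network: 46.105.57.128
Test IP AND mask: 98.168.103.0
No, 98.168.103.123 is not in 46.105.57.128/25


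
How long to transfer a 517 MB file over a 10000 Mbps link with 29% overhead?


Effective throughput = 10000 * (1 - 29/100) = 7100 Mbps
File size in Mb = 517 * 8 = 4136 Mb
Time = 4136 / 7100
Time = 0.5825 seconds


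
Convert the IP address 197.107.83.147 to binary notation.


197 = 11000101
107 = 01101011
83 = 01010011
147 = 10010011
Binary: 11000101.01101011.01010011.10010011


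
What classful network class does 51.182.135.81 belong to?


First octet: 51
Binary: 00110011
0xxxxxxx -> Class A (1-126)
Class A, default mask 255.0.0.0 (/8)


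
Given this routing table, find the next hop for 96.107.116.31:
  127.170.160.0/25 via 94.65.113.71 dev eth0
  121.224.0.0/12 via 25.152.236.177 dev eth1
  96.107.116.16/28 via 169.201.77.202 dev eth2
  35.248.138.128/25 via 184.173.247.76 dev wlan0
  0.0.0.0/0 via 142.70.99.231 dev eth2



Longest prefix match for 96.107.116.31:
  /25 127.170.160.0: no
  /12 121.224.0.0: no
  /28 96.107.116.16: MATCH
  /25 35.248.138.128: no
  /0 0.0.0.0: MATCH
Selected: next-hop 169.201.77.202 via eth2 (matched /28)


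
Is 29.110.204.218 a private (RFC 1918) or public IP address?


RFC 1918 private ranges:
  10.0.0.0/8 (10.0.0.0 - 10.255.255.255)
  172.16.0.0/12 (172.16.0.0 - 172.31.255.255)
  192.168.0.0/16 (192.168.0.0 - 192.168.255.255)
Public (not in any RFC 1918 range)


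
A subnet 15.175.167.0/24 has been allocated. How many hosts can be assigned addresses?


Host bits = 32 - 24 = 8
Total addresses = 2^8 = 256
Usable = total - 2 (network and broadcast)
Usable hosts: 254


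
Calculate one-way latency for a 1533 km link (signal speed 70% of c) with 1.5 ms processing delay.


Speed = 0.7 * 3e5 km/s = 210000 km/s
Propagation delay = 1533 / 210000 = 0.0073 s = 7.3 ms
Processing delay = 1.5 ms
Total one-way latency = 8.8 ms


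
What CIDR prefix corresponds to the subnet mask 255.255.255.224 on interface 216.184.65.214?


Binary: 11111111.11111111.11111111.11100000
Count leading 1s
Prefix: /27


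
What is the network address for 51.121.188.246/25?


IP:   00110011.01111001.10111100.11110110
Mask: 11111111.11111111.11111111.10000000
AND operation:
Net:  00110011.01111001.10111100.10000000
Network: 51.121.188.128/25


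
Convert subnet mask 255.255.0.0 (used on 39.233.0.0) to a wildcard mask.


Subnet mask: 255.255.0.0
Wildcard = 255.255.255.255 - subnet mask
255 - 255 = 0
255 - 255 = 0
255 - 0 = 255
255 - 0 = 255
Wildcard: 0.0.255.255


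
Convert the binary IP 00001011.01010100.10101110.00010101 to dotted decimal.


00001011 = 11
01010100 = 84
10101110 = 174
00010101 = 21
IP: 11.84.174.21


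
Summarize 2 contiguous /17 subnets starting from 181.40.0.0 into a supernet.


Original prefix: /17
Number of subnets: 2 = 2^1
New prefix = 17 - 1 = 16
Supernet: 181.40.0.0/16


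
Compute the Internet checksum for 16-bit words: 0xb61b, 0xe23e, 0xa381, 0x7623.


Sum all words (with carry folding):
+ 0xb61b = 0xb61b
+ 0xe23e = 0x985a
+ 0xa381 = 0x3bdc
+ 0x7623 = 0xb1ff
One's complement: ~0xb1ff
Checksum = 0x4e00


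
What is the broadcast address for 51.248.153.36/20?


Network: 51.248.144.0/20
Host bits = 12
Set all host bits to 1:
Broadcast: 51.248.159.255


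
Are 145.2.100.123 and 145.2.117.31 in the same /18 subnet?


Mask: 255.255.192.0
145.2.100.123 AND mask = 145.2.64.0
145.2.117.31 AND mask = 145.2.64.0
Yes, same subnet (145.2.64.0)


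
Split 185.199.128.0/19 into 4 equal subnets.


New prefix = 19 + 2 = 21
Each subnet has 2048 addresses
  185.199.128.0/21
  185.199.136.0/21
  185.199.144.0/21
  185.199.152.0/21
Subnets: 185.199.128.0/21, 185.199.136.0/21, 185.199.144.0/21, 185.199.152.0/21


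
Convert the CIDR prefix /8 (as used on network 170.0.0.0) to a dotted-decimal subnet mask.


/8 means 8 network bits, 24 host bits
Binary: 11111111000000000000000000000000
Mask: 255.0.0.0


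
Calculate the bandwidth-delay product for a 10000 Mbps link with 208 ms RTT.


BDP = bandwidth * RTT
= 10000 Mbps * 208 ms
= 10000 * 1e6 * 208 / 1000 bits
= 2080000000 bits
= 260000000 bytes
= 253906.25 KB
BDP = 2080000000 bits (260000000 bytes)


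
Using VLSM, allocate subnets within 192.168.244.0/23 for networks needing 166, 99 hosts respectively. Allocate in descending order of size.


166 hosts -> /24 (254 usable): 192.168.244.0/24
99 hosts -> /25 (126 usable): 192.168.245.0/25
Allocation: 192.168.244.0/24 (166 hosts, 254 usable); 192.168.245.0/25 (99 hosts, 126 usable)


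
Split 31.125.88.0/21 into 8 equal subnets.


New prefix = 21 + 3 = 24
Each subnet has 256 addresses
  31.125.88.0/24
  31.125.89.0/24
  31.125.90.0/24
  31.125.91.0/24
  31.125.92.0/24
  31.125.93.0/24
  31.125.94.0/24
  31.125.95.0/24
Subnets: 31.125.88.0/24, 31.125.89.0/24, 31.125.90.0/24, 31.125.91.0/24, 31.125.92.0/24, 31.125.93.0/24, 31.125.94.0/24, 31.125.95.0/24


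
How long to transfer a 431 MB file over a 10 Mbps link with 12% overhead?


Effective throughput = 10 * (1 - 12/100) = 8.8 Mbps
File size in Mb = 431 * 8 = 3448 Mb
Time = 3448 / 8.8
Time = 391.8182 seconds


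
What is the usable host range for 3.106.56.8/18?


Network: 3.106.0.0
Broadcast: 3.106.63.255
First usable = network + 1
Last usable = broadcast - 1
Range: 3.106.0.1 to 3.106.63.254


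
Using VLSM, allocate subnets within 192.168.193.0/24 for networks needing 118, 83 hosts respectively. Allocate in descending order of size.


118 hosts -> /25 (126 usable): 192.168.193.0/25
83 hosts -> /25 (126 usable): 192.168.193.128/25
Allocation: 192.168.193.0/25 (118 hosts, 126 usable); 192.168.193.128/25 (83 hosts, 126 usable)


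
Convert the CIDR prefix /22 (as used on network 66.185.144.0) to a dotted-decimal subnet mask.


/22 means 22 network bits, 10 host bits
Binary: 11111111111111111111110000000000
Mask: 255.255.252.0


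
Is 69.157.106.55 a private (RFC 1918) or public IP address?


RFC 1918 private ranges:
  10.0.0.0/8 (10.0.0.0 - 10.255.255.255)
  172.16.0.0/12 (172.16.0.0 - 172.31.255.255)
  192.168.0.0/16 (192.168.0.0 - 192.168.255.255)
Public (not in any RFC 1918 range)


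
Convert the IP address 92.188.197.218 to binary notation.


92 = 01011100
188 = 10111100
197 = 11000101
218 = 11011010
Binary: 01011100.10111100.11000101.11011010


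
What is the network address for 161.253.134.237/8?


IP:   10100001.11111101.10000110.11101101
Mask: 11111111.00000000.00000000.00000000
AND operation:
Net:  10100001.00000000.00000000.00000000
Network: 161.0.0.0/8


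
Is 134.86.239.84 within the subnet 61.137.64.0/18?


Subnet network: 61.137.64.0
Test IP AND mask: 134.86.192.0
No, 134.86.239.84 is not in 61.137.64.0/18


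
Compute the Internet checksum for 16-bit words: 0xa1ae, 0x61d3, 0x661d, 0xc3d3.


Sum all words (with carry folding):
+ 0xa1ae = 0xa1ae
+ 0x61d3 = 0x0382
+ 0x661d = 0x699f
+ 0xc3d3 = 0x2d73
One's complement: ~0x2d73
Checksum = 0xd28c


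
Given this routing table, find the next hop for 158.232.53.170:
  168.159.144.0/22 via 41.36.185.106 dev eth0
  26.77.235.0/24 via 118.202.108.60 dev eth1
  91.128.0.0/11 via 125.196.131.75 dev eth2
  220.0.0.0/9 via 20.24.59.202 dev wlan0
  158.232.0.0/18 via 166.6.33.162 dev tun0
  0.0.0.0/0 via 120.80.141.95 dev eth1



Longest prefix match for 158.232.53.170:
  /22 168.159.144.0: no
  /24 26.77.235.0: no
  /11 91.128.0.0: no
  /9 220.0.0.0: no
  /18 158.232.0.0: MATCH
  /0 0.0.0.0: MATCH
Selected: next-hop 166.6.33.162 via tun0 (matched /18)


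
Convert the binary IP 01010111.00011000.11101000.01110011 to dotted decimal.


01010111 = 87
00011000 = 24
11101000 = 232
01110011 = 115
IP: 87.24.232.115
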